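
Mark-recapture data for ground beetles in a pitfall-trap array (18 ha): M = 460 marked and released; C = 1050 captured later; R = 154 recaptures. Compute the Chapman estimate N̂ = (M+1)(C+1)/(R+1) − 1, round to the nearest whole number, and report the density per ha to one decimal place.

density ≈ 173.6 ground beetles per ha

N̂ = 461·1051/155 − 1 = 484511/155 − 1 ≈ 3124.9 → 3125
Density = N̂ / area = 3125 / 18 ≈ 173.61 → 173.6 per ha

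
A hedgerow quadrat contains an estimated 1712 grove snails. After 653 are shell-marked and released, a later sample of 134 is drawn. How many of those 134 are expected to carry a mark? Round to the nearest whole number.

expected recaptures ≈ 51

Expected recaptures E[R] = M·C / N.
E[R] = 653 × 134 / 1712 = 87502 / 1712 ≈ 51.1 → 51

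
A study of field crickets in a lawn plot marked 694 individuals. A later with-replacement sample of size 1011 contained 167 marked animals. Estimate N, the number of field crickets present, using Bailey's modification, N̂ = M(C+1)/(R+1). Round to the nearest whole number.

N ≈ 4181

N̂ = 694·(1011+1)/(167+1) = 694·1012/168 = 702328/168 ≈ 4180.5 → 4181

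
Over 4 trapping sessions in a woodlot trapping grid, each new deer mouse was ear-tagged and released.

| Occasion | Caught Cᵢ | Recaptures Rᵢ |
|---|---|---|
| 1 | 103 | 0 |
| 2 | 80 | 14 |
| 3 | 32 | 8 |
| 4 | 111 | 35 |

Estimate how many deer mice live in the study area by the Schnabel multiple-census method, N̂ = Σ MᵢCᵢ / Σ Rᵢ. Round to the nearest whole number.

Marked at large before each occasion: Mᵢ = Σⱼ<ᵢ (Cⱼ − Rⱼ) → M1=0, M2=103, M3=169, M4=193
Σ MᵢCᵢ = 0·103 + 103·80 + 169·32 + 193·111 = 0 + 8240 + 5408 + 21423 = 35071
Σ Rᵢ = 0 + 14 + 8 + 35 = 57
N̂ = 35071 / 57 ≈ 615.3 → 615

N ≈ 615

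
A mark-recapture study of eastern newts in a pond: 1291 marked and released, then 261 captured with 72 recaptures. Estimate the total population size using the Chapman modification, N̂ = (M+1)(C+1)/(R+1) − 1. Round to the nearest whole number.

N̂ = (1291+1)(261+1)/(72+1) − 1 = 1292·262/73 − 1
= 338504/73 − 1 ≈ 4637.0 − 1 ≈ 4636.0 → 4636

N ≈ 4636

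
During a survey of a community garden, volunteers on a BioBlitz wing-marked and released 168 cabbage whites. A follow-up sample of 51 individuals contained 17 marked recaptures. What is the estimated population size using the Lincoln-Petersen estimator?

N = 504

N = (168 × 51) / 17 = 8568 / 17 = 504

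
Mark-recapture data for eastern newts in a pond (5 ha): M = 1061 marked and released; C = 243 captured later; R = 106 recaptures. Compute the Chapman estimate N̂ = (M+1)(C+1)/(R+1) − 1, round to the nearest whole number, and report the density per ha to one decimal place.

N̂ = 1062·244/107 − 1 = 259128/107 − 1 ≈ 2420.8 → 2421
Density = N̂ / area = 2421 / 5 ≈ 484.20 → 484.2 per ha

density ≈ 484.2 eastern newts per ha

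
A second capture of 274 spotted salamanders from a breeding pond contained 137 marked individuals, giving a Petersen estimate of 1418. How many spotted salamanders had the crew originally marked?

M = 709

From N = M·C/R: M = N·R / C = 1418·137 / 274 = 194266 / 274 = 709.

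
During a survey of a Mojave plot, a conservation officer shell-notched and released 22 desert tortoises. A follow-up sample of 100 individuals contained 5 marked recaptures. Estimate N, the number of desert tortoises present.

The marked fraction in the recapture sample should equal the marked fraction in the population: 5/100 = 22/N.
N = (22 × 100) / 5 = 2200 / 5 = 440

N = 440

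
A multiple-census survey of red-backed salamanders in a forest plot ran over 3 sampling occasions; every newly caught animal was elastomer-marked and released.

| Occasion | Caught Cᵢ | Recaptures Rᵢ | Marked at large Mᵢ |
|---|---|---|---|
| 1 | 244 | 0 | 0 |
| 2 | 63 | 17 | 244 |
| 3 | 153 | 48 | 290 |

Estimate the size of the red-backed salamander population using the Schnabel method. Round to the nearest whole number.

Σ MᵢCᵢ = 0·244 + 244·63 + 290·153 = 0 + 15372 + 44370 = 59742
Σ Rᵢ = 0 + 17 + 48 = 65
N̂ = 59742 / 65 ≈ 919.1 → 919

N ≈ 919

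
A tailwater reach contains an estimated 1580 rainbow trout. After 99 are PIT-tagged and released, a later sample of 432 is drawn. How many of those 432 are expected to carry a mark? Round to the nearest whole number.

expected recaptures ≈ 27

The marked fraction of the population is 99/1580, so in a sample of 432 expect C·(M/N) marked.
E[R] = 99 × 432 / 1580 = 42768 / 1580 ≈ 27.1 → 27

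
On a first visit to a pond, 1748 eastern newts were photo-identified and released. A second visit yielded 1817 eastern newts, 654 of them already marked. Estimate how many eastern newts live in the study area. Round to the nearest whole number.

N = (1748 × 1817) / 654 = 3176116 / 654 ≈ 4856.4 → 4856

N ≈ 4856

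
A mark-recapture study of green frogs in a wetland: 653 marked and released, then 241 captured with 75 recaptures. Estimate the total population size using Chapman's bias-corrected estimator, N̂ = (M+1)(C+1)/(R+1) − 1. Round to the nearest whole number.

N ≈ 2081

N̂ = (653+1)(241+1)/(75+1) − 1 = 654·242/76 − 1
= 158268/76 − 1 ≈ 2082.47 − 1 ≈ 2081.47 → 2081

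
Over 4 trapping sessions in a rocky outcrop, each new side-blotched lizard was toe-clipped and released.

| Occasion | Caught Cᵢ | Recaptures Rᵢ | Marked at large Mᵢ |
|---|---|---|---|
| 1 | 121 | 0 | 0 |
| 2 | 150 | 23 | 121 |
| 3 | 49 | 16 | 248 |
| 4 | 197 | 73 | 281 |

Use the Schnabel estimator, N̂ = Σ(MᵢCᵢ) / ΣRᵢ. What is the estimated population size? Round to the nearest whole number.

Σ MᵢCᵢ = 0·121 + 121·150 + 248·49 + 281·197 = 0 + 18150 + 12152 + 55357 = 85659
Σ Rᵢ = 0 + 23 + 16 + 73 = 112
N̂ = 85659 / 112 ≈ 764.8 → 765

N ≈ 765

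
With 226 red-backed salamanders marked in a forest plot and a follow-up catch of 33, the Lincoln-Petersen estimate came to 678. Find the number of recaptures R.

R = 11

From N = M·C/R: R = M·C / N = 226·33 / 678 = 7458 / 678 = 11.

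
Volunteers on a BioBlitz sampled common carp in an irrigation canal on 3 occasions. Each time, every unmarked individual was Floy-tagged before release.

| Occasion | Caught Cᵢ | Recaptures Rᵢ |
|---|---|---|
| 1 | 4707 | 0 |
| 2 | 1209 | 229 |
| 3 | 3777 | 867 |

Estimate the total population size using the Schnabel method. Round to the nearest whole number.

Marked at large before each occasion: Mᵢ = Σⱼ<ᵢ (Cⱼ − Rⱼ) → M1=0, M2=4707, M3=5687
Σ MᵢCᵢ = 0·4707 + 4707·1209 + 5687·3777 = 0 + 5690763 + 21479799 = 27170562
Σ Rᵢ = 0 + 229 + 867 = 1096
N̂ = 27170562 / 1096 ≈ 24790.7 → 24791

N ≈ 24,791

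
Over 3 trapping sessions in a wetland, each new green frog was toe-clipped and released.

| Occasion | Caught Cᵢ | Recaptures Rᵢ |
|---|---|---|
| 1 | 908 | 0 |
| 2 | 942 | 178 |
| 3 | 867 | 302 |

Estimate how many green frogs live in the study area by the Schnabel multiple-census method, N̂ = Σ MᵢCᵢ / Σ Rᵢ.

Marked at large before each occasion: Mᵢ = Σⱼ<ᵢ (Cⱼ − Rⱼ) → M1=0, M2=908, M3=1672
Σ MᵢCᵢ = 0·908 + 908·942 + 1672·867 = 0 + 855336 + 1449624 = 2304960
Σ Rᵢ = 0 + 178 + 302 = 480
N̂ = 2304960 / 480 = 4802

N = 4802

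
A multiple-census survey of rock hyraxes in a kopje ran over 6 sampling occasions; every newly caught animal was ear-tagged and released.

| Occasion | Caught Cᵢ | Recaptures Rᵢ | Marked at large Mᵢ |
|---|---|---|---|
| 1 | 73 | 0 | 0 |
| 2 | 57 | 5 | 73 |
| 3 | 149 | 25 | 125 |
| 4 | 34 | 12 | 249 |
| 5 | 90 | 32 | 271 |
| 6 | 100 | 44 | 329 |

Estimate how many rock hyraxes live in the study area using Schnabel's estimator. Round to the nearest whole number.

N ≈ 750

Σ MᵢCᵢ = 0·73 + 73·57 + 125·149 + 249·34 + 271·90 + 329·100 = 0 + 4161 + 18625 + 8466 + 24390 + 32900 = 88542
Σ Rᵢ = 0 + 5 + 25 + 12 + 32 + 44 = 118
N̂ = 88542 / 118 ≈ 750.4 → 750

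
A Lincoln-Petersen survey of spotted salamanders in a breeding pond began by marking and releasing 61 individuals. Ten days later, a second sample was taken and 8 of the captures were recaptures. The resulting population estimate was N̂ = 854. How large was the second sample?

From N = M·C/R: C = N·R / M = 854·8 / 61 = 6832 / 61 = 112.

C = 112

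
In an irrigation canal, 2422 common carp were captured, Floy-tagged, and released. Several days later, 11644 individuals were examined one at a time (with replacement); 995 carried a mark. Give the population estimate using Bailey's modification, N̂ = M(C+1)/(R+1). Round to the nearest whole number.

N̂ = 2422·(11644+1)/(995+1) = 2422·11645/996 = 28204190/996 ≈ 28317.46 → 28317

N ≈ 28,317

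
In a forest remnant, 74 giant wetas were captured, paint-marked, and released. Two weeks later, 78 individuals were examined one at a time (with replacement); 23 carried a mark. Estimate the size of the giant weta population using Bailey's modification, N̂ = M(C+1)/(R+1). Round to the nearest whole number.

N ≈ 244

N̂ = 74·(78+1)/(23+1) = 74·79/24 = 5846/24 ≈ 243.6 → 244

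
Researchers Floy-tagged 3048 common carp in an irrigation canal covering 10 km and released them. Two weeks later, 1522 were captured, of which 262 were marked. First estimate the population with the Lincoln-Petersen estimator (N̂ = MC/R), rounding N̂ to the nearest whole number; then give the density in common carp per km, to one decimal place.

N̂ = 3048·1522/262 = 4639056/262 ≈ 17706.3 → 17706
Density = N̂ / area = 17706 / 10 ≈ 1770.60 → 1770.6 per km

density ≈ 1770.6 common carp per km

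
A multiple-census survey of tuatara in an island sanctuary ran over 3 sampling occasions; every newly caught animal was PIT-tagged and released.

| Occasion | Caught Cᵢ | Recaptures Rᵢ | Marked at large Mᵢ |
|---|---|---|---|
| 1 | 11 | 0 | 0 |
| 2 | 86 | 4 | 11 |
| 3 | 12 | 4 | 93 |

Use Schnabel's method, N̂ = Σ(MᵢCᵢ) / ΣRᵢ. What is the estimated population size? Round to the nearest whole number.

Σ MᵢCᵢ = 0·11 + 11·86 + 93·12 = 0 + 946 + 1116 = 2062
Σ Rᵢ = 0 + 4 + 4 = 8
N̂ = 2062 / 8 ≈ 257.8 → 258

N ≈ 258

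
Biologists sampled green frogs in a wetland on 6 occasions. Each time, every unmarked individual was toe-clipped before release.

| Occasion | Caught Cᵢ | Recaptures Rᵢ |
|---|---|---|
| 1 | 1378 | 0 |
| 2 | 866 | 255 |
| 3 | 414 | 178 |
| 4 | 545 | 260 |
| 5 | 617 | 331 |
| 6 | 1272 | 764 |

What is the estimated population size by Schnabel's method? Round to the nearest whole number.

N ≈ 4661

Marked at large before each occasion: Mᵢ = Σⱼ<ᵢ (Cⱼ − Rⱼ) → M1=0, M2=1378, M3=1989, M4=2225, M5=2510, M6=2796
Σ MᵢCᵢ = 0·1378 + 1378·866 + 1989·414 + 2225·545 + 2510·617 + 2796·1272 = 0 + 1193348 + 823446 + 1212625 + 1548670 + 3556512 = 8334601
Σ Rᵢ = 0 + 255 + 178 + 260 + 331 + 764 = 1788
N̂ = 8334601 / 1788 ≈ 4661.4 → 4661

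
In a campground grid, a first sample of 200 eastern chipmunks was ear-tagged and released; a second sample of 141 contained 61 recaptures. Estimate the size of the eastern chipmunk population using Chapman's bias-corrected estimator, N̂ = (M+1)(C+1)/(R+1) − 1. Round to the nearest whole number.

N̂ = (200+1)(141+1)/(61+1) − 1 = 201·142/62 − 1
= 28542/62 − 1 ≈ 460.4 − 1 ≈ 459.4 → 459

N ≈ 459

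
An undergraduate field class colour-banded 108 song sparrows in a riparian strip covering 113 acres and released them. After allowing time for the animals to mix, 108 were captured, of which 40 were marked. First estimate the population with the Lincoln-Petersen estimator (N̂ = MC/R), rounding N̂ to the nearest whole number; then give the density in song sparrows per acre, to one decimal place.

density ≈ 2.6 song sparrows per acre

N̂ = 108·108/40 = 11664/40 ≈ 291.6 → 292
Density = N̂ / area = 292 / 113 ≈ 2.58 → 2.6 per acre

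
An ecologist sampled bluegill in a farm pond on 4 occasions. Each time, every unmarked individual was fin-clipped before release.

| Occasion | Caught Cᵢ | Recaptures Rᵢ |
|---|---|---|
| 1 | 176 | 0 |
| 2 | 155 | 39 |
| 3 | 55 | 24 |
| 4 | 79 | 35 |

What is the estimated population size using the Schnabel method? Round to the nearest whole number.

N ≈ 703

Marked at large before each occasion: Mᵢ = Σⱼ<ᵢ (Cⱼ − Rⱼ) → M1=0, M2=176, M3=292, M4=323
Σ MᵢCᵢ = 0·176 + 176·155 + 292·55 + 323·79 = 0 + 27280 + 16060 + 25517 = 68857
Σ Rᵢ = 0 + 39 + 24 + 35 = 98
N̂ = 68857 / 98 ≈ 702.6 → 703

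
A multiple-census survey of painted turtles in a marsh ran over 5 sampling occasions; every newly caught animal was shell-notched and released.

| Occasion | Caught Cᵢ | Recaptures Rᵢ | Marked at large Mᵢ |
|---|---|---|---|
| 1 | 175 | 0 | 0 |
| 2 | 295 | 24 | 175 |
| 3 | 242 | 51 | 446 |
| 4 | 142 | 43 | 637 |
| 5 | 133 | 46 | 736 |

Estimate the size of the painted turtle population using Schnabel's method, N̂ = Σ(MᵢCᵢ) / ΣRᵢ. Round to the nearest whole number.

N ≈ 2121

Σ MᵢCᵢ = 0·175 + 175·295 + 446·242 + 637·142 + 736·133 = 0 + 51625 + 107932 + 90454 + 97888 = 347899
Σ Rᵢ = 0 + 24 + 51 + 43 + 46 = 164
N̂ = 347899 / 164 ≈ 2121.3 → 2121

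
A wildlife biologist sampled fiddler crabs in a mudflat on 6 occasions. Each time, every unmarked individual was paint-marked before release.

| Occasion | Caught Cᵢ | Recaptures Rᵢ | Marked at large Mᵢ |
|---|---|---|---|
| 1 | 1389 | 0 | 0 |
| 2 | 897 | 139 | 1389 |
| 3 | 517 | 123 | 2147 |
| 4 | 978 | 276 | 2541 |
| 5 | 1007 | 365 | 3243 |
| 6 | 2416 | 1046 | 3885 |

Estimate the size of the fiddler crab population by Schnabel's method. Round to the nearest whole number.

N ≈ 8975

Σ MᵢCᵢ = 0·1389 + 1389·897 + 2147·517 + 2541·978 + 3243·1007 + 3885·2416 = 0 + 1245933 + 1109999 + 2485098 + 3265701 + 9386160 = 17492891
Σ Rᵢ = 0 + 139 + 123 + 276 + 365 + 1046 = 1949
N̂ = 17492891 / 1949 ≈ 8975.3 → 8975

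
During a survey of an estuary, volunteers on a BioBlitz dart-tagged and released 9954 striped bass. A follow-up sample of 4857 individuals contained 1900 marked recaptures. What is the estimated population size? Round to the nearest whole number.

N ≈ 25,446

If marked individuals mix randomly, R/C ≈ M/N, giving N ≈ M·C/R.
N = (9954 × 4857) / 1900 = 48346578 / 1900 ≈ 25445.6 → 25446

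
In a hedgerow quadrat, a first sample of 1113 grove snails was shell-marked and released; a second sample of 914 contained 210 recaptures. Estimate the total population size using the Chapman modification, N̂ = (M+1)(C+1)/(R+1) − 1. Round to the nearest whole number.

N ≈ 4830

N̂ = (1113+1)(914+1)/(210+1) − 1 = 1114·915/211 − 1
= 1019310/211 − 1 ≈ 4830.9 − 1 ≈ 4829.9 → 4830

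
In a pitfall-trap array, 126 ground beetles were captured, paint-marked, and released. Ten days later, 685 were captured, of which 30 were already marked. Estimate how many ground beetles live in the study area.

If marked individuals mix randomly, R/C ≈ M/N, giving N ≈ M·C/R.
N = (126 × 685) / 30 = 86310 / 30 = 2877

N = 2877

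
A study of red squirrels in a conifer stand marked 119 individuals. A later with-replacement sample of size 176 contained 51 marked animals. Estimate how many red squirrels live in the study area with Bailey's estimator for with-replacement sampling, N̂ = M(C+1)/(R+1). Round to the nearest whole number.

N̂ = 119·(176+1)/(51+1) = 119·177/52 = 21063/52 ≈ 405.1 → 405

N ≈ 405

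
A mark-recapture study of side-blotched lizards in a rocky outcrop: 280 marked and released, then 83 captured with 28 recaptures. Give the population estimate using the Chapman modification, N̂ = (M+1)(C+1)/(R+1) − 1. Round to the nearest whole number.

N̂ = (280+1)(83+1)/(28+1) − 1 = 281·84/29 − 1
= 23604/29 − 1 ≈ 813.9 − 1 ≈ 812.9 → 813

N ≈ 813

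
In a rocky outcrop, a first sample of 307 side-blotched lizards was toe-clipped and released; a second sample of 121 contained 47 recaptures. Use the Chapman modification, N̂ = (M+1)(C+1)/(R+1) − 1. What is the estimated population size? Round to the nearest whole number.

N̂ = (307+1)(121+1)/(47+1) − 1 = 308·122/48 − 1
= 37576/48 − 1 ≈ 782.8 − 1 ≈ 781.8 → 782

N ≈ 782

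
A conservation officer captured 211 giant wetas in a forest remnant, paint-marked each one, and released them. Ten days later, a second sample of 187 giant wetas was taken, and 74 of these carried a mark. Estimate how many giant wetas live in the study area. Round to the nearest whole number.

N ≈ 533

The marked fraction in the recapture sample should equal the marked fraction in the population: 74/187 = 211/N.
N = (211 × 187) / 74 = 39457 / 74 ≈ 533.2 → 533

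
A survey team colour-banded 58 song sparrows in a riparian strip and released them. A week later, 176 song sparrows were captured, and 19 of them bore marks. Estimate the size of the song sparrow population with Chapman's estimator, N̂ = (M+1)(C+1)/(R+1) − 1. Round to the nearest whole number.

N ≈ 521

N̂ = (58+1)(176+1)/(19+1) − 1 = 59·177/20 − 1
= 10443/20 − 1 ≈ 522.1 − 1 ≈ 521.1 → 521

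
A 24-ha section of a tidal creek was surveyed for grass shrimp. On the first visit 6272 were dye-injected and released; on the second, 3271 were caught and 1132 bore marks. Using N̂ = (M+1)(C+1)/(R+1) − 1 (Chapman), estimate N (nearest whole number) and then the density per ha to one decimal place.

density ≈ 754.8 grass shrimp per ha

N̂ = 6273·3272/1133 − 1 = 20525256/1133 − 1 ≈ 18114.8 → 18115
Density = N̂ / area = 18115 / 24 ≈ 754.79 → 754.8 per ha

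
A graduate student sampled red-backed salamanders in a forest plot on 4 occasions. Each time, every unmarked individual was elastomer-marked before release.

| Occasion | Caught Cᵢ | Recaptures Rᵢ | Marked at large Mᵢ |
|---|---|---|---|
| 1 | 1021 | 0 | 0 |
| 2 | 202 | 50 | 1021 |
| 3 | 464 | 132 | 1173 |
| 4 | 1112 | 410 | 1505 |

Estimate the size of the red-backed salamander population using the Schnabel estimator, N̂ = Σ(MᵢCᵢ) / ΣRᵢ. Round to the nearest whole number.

N ≈ 4095

Σ MᵢCᵢ = 0·1021 + 1021·202 + 1173·464 + 1505·1112 = 0 + 206242 + 544272 + 1673560 = 2424074
Σ Rᵢ = 0 + 50 + 132 + 410 = 592
N̂ = 2424074 / 592 ≈ 4094.7 → 4095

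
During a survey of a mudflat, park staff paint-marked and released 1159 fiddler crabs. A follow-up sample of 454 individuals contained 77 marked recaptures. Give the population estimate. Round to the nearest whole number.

N = (1159 × 454) / 77 = 526186 / 77 ≈ 6833.6 → 6834

N ≈ 6834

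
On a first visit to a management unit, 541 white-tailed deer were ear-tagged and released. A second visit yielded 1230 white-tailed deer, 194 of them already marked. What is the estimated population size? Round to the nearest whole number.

N ≈ 3430

If marked individuals mix randomly, R/C ≈ M/N, giving N ≈ M·C/R.
N = (541 × 1230) / 194 = 665430 / 194 ≈ 3430.1 → 3430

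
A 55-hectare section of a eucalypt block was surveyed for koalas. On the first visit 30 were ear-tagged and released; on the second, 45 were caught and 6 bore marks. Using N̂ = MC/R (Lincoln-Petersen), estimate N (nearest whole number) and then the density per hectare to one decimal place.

density ≈ 4.1 koalas per hectare

N̂ = 30·45/6 = 1350/6 = 225
Density = N̂ / area = 225 / 55 ≈ 4.09 → 4.1 per hectare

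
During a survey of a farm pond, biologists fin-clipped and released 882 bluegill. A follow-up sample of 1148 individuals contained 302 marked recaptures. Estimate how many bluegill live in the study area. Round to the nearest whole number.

N ≈ 3353

If marked individuals mix randomly, R/C ≈ M/N, giving N ≈ M·C/R.
N = (882 × 1148) / 302 = 1012536 / 302 ≈ 3352.8 → 3353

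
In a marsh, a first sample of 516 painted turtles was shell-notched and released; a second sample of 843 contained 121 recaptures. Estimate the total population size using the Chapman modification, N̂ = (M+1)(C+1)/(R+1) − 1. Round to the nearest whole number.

N ≈ 3576

N̂ = (516+1)(843+1)/(121+1) − 1 = 517·844/122 − 1
= 436348/122 − 1 ≈ 3576.6 − 1 ≈ 3575.6 → 3576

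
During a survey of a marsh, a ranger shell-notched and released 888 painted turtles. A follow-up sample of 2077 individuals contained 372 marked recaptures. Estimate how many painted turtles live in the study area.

N = 4958

Lincoln-Petersen assumes M/N = R/C, so N = M·C / R.
N = (888 × 2077) / 372 = 1844376 / 372 = 4958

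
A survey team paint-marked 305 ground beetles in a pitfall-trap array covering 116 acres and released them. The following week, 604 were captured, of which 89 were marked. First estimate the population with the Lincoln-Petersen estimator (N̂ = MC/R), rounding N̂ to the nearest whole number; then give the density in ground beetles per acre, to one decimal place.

density ≈ 17.8 ground beetles per acre

N̂ = 305·604/89 = 184220/89 ≈ 2069.9 → 2070
Density = N̂ / area = 2070 / 116 ≈ 17.84 → 17.8 per acre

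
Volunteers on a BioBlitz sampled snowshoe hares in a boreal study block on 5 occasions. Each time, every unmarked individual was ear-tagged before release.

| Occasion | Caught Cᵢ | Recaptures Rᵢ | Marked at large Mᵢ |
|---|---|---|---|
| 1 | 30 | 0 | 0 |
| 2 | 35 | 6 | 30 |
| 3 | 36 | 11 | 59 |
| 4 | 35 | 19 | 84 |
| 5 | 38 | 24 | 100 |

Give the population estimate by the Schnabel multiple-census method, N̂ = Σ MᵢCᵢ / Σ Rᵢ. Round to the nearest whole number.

Σ MᵢCᵢ = 0·30 + 30·35 + 59·36 + 84·35 + 100·38 = 0 + 1050 + 2124 + 2940 + 3800 = 9914
Σ Rᵢ = 0 + 6 + 11 + 19 + 24 = 60
N̂ = 9914 / 60 ≈ 165.2 → 165

N ≈ 165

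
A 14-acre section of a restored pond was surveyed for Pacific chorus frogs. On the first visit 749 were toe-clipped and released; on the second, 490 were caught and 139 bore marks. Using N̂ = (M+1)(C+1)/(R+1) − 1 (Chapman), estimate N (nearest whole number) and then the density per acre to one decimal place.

N̂ = 750·491/140 − 1 = 368250/140 − 1 ≈ 2629.4 → 2629
Density = N̂ / area = 2629 / 14 ≈ 187.79 → 187.8 per acre

density ≈ 187.8 Pacific chorus frogs per acre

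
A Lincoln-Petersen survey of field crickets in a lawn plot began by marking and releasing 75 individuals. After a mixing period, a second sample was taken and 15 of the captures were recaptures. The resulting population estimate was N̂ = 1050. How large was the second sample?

C = 210

From N = M·C/R: C = N·R / M = 1050·15 / 75 = 15750 / 75 = 210.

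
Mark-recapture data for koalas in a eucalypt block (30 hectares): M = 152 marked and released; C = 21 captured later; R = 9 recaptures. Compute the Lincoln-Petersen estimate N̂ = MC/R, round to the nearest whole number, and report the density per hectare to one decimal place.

density ≈ 11.8 koalas per hectare

N̂ = 152·21/9 = 3192/9 ≈ 354.7 → 355
Density = N̂ / area = 355 / 30 ≈ 11.83 → 11.8 per hectare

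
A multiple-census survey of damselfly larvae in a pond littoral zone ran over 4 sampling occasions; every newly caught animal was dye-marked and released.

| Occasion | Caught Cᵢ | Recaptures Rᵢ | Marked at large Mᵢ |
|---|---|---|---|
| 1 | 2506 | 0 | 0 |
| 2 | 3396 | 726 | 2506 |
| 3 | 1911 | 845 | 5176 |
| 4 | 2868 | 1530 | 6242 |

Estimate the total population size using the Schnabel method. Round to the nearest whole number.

Σ MᵢCᵢ = 0·2506 + 2506·3396 + 5176·1911 + 6242·2868 = 0 + 8510376 + 9891336 + 17902056 = 36303768
Σ Rᵢ = 0 + 726 + 845 + 1530 = 3101
N̂ = 36303768 / 3101 ≈ 11707.1 → 11707

N ≈ 11,707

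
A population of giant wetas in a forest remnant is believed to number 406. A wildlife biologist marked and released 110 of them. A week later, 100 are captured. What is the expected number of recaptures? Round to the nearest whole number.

expected recaptures ≈ 27

The marked fraction of the population is 110/406, so in a sample of 100 expect C·(M/N) marked.
E[R] = 110 × 100 / 406 = 11000 / 406 ≈ 27.1 → 27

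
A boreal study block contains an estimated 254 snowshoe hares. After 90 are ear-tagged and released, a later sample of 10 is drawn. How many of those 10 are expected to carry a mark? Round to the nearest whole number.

Expected recaptures E[R] = M·C / N.
E[R] = 90 × 10 / 254 = 900 / 254 ≈ 3.5 → 4

expected recaptures ≈ 4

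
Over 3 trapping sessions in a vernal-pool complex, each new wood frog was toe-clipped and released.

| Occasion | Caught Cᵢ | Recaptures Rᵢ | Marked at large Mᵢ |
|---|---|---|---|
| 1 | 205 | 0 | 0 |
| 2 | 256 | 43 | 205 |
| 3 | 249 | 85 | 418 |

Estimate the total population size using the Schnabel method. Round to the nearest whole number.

N ≈ 1223

Σ MᵢCᵢ = 0·205 + 205·256 + 418·249 = 0 + 52480 + 104082 = 156562
Σ Rᵢ = 0 + 43 + 85 = 128
N̂ = 156562 / 128 ≈ 1223.1 → 1223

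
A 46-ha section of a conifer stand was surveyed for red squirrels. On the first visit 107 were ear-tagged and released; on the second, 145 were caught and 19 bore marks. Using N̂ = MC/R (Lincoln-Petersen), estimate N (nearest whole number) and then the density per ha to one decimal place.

density ≈ 17.8 red squirrels per ha

N̂ = 107·145/19 = 15515/19 ≈ 816.6 → 817
Density = N̂ / area = 817 / 46 ≈ 17.76 → 17.8 per ha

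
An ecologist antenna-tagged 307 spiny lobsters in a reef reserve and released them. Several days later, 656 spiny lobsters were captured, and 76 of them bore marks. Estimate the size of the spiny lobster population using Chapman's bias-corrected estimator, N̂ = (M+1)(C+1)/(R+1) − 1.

N̂ = (307+1)(656+1)/(76+1) − 1 = 308·657/77 − 1
= 202356/77 − 1 = 2628 − 1 = 2627

N = 2627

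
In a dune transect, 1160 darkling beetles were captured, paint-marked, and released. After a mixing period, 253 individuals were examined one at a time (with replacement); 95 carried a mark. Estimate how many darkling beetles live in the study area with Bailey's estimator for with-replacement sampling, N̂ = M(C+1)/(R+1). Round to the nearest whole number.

N ≈ 3069

N̂ = 1160·(253+1)/(95+1) = 1160·254/96 = 294640/96 ≈ 3069.2 → 3069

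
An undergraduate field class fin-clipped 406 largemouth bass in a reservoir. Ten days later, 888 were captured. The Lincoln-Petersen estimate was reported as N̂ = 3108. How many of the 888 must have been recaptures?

R = 116

From N = M·C/R: R = M·C / N = 406·888 / 3108 = 360528 / 3108 = 116.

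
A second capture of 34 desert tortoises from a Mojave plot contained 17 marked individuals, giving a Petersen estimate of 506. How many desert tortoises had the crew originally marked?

M = 253

From N = M·C/R: M = N·R / C = 506·17 / 34 = 8602 / 34 = 253.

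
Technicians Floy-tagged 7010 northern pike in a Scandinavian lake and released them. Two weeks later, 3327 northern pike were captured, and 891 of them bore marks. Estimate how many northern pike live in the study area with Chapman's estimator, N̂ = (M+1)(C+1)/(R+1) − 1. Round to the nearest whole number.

N̂ = (7010+1)(3327+1)/(891+1) − 1 = 7011·3328/892 − 1
= 23332608/892 − 1 ≈ 26157.6 − 1 ≈ 26156.6 → 26157

N ≈ 26,157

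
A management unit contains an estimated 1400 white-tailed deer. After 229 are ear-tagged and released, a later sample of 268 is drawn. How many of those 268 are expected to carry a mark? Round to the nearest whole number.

expected recaptures ≈ 44

The marked fraction of the population is 229/1400, so in a sample of 268 expect C·(M/N) marked.
E[R] = 229 × 268 / 1400 = 61372 / 1400 ≈ 43.8 → 44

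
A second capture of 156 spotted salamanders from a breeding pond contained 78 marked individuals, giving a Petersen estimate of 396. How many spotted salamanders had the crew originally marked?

From N = M·C/R: M = N·R / C = 396·78 / 156 = 30888 / 156 = 198.

M = 198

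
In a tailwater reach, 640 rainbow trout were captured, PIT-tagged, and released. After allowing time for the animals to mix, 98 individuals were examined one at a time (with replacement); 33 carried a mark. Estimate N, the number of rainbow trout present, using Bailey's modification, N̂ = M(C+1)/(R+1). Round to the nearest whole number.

N̂ = 640·(98+1)/(33+1) = 640·99/34 = 63360/34 ≈ 1863.5 → 1864

N ≈ 1864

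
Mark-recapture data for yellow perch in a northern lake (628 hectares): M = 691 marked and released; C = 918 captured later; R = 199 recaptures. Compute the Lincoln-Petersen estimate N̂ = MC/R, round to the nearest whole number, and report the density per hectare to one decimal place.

density ≈ 5.1 yellow perch per hectare

N̂ = 691·918/199 = 634338/199 ≈ 3187.6 → 3188
Density = N̂ / area = 3188 / 628 ≈ 5.08 → 5.1 per hectare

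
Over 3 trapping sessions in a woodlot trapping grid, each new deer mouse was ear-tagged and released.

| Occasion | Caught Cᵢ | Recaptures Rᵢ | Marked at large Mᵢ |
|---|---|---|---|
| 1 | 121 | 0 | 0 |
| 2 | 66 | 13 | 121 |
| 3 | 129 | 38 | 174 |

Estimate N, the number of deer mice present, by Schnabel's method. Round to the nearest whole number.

N ≈ 597

Σ MᵢCᵢ = 0·121 + 121·66 + 174·129 = 0 + 7986 + 22446 = 30432
Σ Rᵢ = 0 + 13 + 38 = 51
N̂ = 30432 / 51 ≈ 596.7 → 597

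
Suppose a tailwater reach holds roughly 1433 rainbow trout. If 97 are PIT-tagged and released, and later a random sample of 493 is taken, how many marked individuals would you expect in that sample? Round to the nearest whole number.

expected recaptures ≈ 33

The marked fraction of the population is 97/1433, so in a sample of 493 expect C·(M/N) marked.
E[R] = 97 × 493 / 1433 = 47821 / 1433 ≈ 33.4 → 33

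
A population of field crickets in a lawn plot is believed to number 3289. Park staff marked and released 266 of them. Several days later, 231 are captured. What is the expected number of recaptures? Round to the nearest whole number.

The marked fraction of the population is 266/3289, so in a sample of 231 expect C·(M/N) marked.
E[R] = 266 × 231 / 3289 = 61446 / 3289 ≈ 18.7 → 19

expected recaptures ≈ 19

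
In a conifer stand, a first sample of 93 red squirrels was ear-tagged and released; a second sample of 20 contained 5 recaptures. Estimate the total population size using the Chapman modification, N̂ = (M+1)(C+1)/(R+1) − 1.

N = 328

N̂ = (93+1)(20+1)/(5+1) − 1 = 94·21/6 − 1
= 1974/6 − 1 = 329 − 1 = 328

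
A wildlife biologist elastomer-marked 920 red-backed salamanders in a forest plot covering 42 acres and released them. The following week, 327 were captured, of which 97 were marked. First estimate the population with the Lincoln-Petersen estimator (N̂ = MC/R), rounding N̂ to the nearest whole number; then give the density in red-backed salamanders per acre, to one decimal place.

N̂ = 920·327/97 = 300840/97 ≈ 3101.4 → 3101
Density = N̂ / area = 3101 / 42 ≈ 73.83 → 73.8 per acre

density ≈ 73.8 red-backed salamanders per acre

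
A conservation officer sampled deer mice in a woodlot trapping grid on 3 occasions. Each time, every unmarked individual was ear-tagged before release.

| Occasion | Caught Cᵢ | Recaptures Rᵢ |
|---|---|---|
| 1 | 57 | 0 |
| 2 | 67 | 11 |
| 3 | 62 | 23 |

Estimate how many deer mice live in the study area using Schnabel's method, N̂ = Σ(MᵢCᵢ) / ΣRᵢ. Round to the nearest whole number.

N ≈ 318

Marked at large before each occasion: Mᵢ = Σⱼ<ᵢ (Cⱼ − Rⱼ) → M1=0, M2=57, M3=113
Σ MᵢCᵢ = 0·57 + 57·67 + 113·62 = 0 + 3819 + 7006 = 10825
Σ Rᵢ = 0 + 11 + 23 = 34
N̂ = 10825 / 34 ≈ 318.4 → 318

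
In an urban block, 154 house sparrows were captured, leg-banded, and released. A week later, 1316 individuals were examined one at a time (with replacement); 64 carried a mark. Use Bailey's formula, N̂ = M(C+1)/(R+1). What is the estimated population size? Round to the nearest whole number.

N ≈ 3120

N̂ = 154·(1316+1)/(64+1) = 154·1317/65 = 202818/65 ≈ 3120.3 → 3120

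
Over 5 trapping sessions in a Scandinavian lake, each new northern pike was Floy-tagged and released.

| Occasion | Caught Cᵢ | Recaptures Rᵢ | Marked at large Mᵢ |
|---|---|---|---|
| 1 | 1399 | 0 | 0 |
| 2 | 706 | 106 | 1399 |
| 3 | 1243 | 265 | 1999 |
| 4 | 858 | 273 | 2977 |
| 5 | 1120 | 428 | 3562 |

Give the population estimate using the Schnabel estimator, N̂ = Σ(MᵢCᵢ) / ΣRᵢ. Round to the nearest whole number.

N ≈ 9343

Σ MᵢCᵢ = 0·1399 + 1399·706 + 1999·1243 + 2977·858 + 3562·1120 = 0 + 987694 + 2484757 + 2554266 + 3989440 = 10016157
Σ Rᵢ = 0 + 106 + 265 + 273 + 428 = 1072
N̂ = 10016157 / 1072 ≈ 9343.4 → 9343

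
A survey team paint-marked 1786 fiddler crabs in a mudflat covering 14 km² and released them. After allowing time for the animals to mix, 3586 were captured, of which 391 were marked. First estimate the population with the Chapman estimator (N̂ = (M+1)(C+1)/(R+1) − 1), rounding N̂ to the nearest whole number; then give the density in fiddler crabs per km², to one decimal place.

density ≈ 1167.9 fiddler crabs per km²

N̂ = 1787·3587/392 − 1 = 6409969/392 − 1 ≈ 16351.0 → 16351
Density = N̂ / area = 16351 / 14 ≈ 1167.93 → 1167.9 per km²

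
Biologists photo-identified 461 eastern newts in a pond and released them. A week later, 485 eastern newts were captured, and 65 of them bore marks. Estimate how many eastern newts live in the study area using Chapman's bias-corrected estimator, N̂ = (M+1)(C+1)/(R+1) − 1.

N̂ = (461+1)(485+1)/(65+1) − 1 = 462·486/66 − 1
= 224532/66 − 1 = 3402 − 1 = 3401

N = 3401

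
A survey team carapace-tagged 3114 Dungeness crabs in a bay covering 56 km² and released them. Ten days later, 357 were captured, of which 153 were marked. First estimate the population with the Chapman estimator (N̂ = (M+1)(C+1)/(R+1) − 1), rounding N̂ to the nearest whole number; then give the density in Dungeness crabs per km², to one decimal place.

density ≈ 129.3 Dungeness crabs per km²

N̂ = 3115·358/154 − 1 = 1115170/154 − 1 ≈ 7240.4 → 7240
Density = N̂ / area = 7240 / 56 ≈ 129.29 → 129.3 per km²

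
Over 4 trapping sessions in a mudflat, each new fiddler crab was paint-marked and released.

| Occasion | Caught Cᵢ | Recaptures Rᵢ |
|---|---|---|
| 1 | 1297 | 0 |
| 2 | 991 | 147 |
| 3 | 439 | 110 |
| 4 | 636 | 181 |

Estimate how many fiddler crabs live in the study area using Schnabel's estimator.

N = 8667

Marked at large before each occasion: Mᵢ = Σⱼ<ᵢ (Cⱼ − Rⱼ) → M1=0, M2=1297, M3=2141, M4=2470
Σ MᵢCᵢ = 0·1297 + 1297·991 + 2141·439 + 2470·636 = 0 + 1285327 + 939899 + 1570920 = 3796146
Σ Rᵢ = 0 + 147 + 110 + 181 = 438
N̂ = 3796146 / 438 = 8667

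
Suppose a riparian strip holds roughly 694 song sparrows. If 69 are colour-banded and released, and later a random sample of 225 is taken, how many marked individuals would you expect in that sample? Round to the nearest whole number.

The marked fraction of the population is 69/694, so in a sample of 225 expect C·(M/N) marked.
E[R] = 69 × 225 / 694 = 15525 / 694 ≈ 22.4 → 22

expected recaptures ≈ 22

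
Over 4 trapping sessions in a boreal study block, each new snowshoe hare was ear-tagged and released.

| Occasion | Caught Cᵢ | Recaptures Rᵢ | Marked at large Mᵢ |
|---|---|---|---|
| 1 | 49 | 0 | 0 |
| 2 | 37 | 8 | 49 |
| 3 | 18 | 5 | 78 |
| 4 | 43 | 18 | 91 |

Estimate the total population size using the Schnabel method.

Σ MᵢCᵢ = 0·49 + 49·37 + 78·18 + 91·43 = 0 + 1813 + 1404 + 3913 = 7130
Σ Rᵢ = 0 + 8 + 5 + 18 = 31
N̂ = 7130 / 31 = 230

N = 230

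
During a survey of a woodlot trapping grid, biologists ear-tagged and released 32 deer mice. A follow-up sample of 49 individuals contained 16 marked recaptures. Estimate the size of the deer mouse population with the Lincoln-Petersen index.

N = (32 × 49) / 16 = 1568 / 16 = 98

N = 98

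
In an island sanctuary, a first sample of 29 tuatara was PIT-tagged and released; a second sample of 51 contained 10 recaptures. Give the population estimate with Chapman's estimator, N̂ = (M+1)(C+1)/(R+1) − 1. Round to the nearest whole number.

N ≈ 141

N̂ = (29+1)(51+1)/(10+1) − 1 = 30·52/11 − 1
= 1560/11 − 1 ≈ 141.8 − 1 ≈ 140.8 → 141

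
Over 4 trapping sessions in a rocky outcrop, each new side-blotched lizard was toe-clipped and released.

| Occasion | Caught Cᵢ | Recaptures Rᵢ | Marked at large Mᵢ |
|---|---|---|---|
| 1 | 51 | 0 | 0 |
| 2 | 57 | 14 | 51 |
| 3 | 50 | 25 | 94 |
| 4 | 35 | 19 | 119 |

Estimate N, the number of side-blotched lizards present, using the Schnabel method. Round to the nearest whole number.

Σ MᵢCᵢ = 0·51 + 51·57 + 94·50 + 119·35 = 0 + 2907 + 4700 + 4165 = 11772
Σ Rᵢ = 0 + 14 + 25 + 19 = 58
N̂ = 11772 / 58 ≈ 203.0 → 203

N ≈ 203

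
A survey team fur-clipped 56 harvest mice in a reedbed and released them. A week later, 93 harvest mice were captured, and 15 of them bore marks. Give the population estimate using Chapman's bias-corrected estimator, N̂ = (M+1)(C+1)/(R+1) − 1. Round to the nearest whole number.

N̂ = (56+1)(93+1)/(15+1) − 1 = 57·94/16 − 1
= 5358/16 − 1 ≈ 334.9 − 1 ≈ 333.9 → 334

N ≈ 334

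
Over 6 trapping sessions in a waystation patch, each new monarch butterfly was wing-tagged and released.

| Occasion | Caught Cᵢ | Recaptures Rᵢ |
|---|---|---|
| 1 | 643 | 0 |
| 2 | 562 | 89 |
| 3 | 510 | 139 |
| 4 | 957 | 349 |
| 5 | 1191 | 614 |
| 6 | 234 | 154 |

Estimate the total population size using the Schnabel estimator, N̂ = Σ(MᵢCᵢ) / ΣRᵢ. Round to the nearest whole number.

N ≈ 4070

Marked at large before each occasion: Mᵢ = Σⱼ<ᵢ (Cⱼ − Rⱼ) → M1=0, M2=643, M3=1116, M4=1487, M5=2095, M6=2672
Σ MᵢCᵢ = 0·643 + 643·562 + 1116·510 + 1487·957 + 2095·1191 + 2672·234 = 0 + 361366 + 569160 + 1423059 + 2495145 + 625248 = 5473978
Σ Rᵢ = 0 + 89 + 139 + 349 + 614 + 154 = 1345
N̂ = 5473978 / 1345 ≈ 4069.9 → 4070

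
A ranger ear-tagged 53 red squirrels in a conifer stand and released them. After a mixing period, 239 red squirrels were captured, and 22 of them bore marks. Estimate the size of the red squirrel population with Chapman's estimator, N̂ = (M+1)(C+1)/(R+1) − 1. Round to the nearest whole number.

N̂ = (53+1)(239+1)/(22+1) − 1 = 54·240/23 − 1
= 12960/23 − 1 ≈ 563.48 − 1 ≈ 562.48 → 562

N ≈ 562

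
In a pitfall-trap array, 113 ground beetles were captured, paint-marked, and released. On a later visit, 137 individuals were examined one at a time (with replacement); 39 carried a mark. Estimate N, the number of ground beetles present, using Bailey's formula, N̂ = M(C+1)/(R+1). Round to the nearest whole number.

N ≈ 390

N̂ = 113·(137+1)/(39+1) = 113·138/40 = 15594/40 ≈ 389.9 → 390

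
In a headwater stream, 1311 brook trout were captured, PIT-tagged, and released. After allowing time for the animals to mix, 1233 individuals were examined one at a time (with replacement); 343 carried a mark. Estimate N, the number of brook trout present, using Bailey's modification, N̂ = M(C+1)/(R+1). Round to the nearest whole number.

N ≈ 4703

N̂ = 1311·(1233+1)/(343+1) = 1311·1234/344 = 1617774/344 ≈ 4702.8 → 4703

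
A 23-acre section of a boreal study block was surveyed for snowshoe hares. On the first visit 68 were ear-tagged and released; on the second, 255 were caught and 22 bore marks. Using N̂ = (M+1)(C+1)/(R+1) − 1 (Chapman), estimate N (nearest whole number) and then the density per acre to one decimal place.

density ≈ 33.3 snowshoe hares per acre

N̂ = 69·256/23 − 1 = 17664/23 − 1 = 767
Density = N̂ / area = 767 / 23 ≈ 33.348 → 33.3 per acre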